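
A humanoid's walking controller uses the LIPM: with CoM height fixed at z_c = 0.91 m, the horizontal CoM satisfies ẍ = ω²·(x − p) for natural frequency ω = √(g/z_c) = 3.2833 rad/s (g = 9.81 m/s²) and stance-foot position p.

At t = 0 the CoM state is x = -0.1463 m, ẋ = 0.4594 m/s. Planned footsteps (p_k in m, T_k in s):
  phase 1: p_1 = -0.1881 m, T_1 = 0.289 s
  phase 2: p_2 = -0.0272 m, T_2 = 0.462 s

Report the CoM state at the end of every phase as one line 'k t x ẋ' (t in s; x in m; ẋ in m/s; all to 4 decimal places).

phase 1: p=-0.1881, T=0.289, ωT=0.948874, cosh=1.484988, sinh=1.097811; start (x,ẋ)=(-0.146300, 0.459400) → end (x,ẋ)=(0.027578, 0.832869)
phase 2: p=-0.0272, T=0.462, ωT=1.516885, cosh=2.388699, sinh=2.169304; start (x,ẋ)=(0.027578, 0.832869) → end (x,ẋ)=(0.653933, 2.379632)

1 0.2890 0.0276 0.8329
2 0.7510 0.6539 2.3796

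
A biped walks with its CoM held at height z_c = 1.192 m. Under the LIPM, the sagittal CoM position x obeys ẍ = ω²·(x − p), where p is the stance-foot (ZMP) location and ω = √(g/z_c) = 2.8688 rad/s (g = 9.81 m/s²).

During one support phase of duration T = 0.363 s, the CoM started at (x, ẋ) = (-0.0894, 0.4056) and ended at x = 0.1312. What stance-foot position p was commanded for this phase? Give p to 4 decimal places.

ωT = 2.8688·0.363 = 1.041374; cosh(ωT) = 1.593039, sinh(ωT) = 1.240069
x(T) = p + (x₀−p)·cosh(ωT) + (ẋ₀/ω)·sinh(ωT) ⇒ p·(1 − cosh) = x(T) − x₀·cosh − (ẋ₀/ω)·sinh
numerator   = 0.1312 − (-0.0894)·1.593039 − (0.4056/2.8688)·1.240069 = 0.098293
denominator = 1 − 1.593039 = -0.593039
p = 0.098293 / -0.593039 = -0.1657

p = -0.1657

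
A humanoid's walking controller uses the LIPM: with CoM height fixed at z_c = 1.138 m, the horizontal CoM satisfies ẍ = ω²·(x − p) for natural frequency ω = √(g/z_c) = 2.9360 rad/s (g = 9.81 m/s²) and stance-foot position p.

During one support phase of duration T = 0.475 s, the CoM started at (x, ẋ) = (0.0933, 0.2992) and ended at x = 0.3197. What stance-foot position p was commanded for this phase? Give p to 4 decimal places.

ωT = 2.9360·0.475 = 1.394600; cosh(ωT) = 2.140647, sinh(ωT) = 1.892714
x(T) = p + (x₀−p)·cosh(ωT) + (ẋ₀/ω)·sinh(ωT) ⇒ p·(1 − cosh) = x(T) − x₀·cosh − (ẋ₀/ω)·sinh
numerator   = 0.3197 − (0.0933)·2.140647 − (0.2992/2.9360)·1.892714 = -0.072904
denominator = 1 − 2.140647 = -1.140647
p = -0.072904 / -1.140647 = 0.0639

p = 0.0639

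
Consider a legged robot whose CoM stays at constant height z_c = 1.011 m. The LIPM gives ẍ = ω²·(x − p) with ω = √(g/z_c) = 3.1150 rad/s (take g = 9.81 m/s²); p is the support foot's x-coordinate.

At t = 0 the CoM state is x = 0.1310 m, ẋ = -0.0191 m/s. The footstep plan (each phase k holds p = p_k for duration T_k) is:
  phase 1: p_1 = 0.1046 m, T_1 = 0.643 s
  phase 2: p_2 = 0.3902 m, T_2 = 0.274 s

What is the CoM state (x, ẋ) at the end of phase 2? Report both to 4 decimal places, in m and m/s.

x = 0.1714, ẋ = -0.3086

phase 1: p=0.1046, T=0.643, ωT=2.002945, cosh=3.772893, sinh=3.637956; start (x,ẋ)=(0.131000, -0.019100) → end (x,ẋ)=(0.181898, 0.227109)
phase 2: p=0.3902, T=0.274, ωT=0.853510, cosh=1.386895, sinh=0.960978; start (x,ẋ)=(0.181898, 0.227109) → end (x,ẋ)=(0.171370, -0.308566)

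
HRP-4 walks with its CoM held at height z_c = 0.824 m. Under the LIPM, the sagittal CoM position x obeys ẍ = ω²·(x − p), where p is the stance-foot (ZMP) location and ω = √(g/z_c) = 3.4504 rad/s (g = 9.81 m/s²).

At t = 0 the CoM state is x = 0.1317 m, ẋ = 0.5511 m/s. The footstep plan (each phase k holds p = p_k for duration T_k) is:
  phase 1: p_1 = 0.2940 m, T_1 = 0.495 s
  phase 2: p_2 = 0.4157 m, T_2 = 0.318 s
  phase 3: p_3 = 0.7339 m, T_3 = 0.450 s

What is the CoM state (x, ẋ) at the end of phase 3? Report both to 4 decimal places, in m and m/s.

phase 1: p=0.2940, T=0.495, ωT=1.707948, cosh=2.849432, sinh=2.668195; start (x,ẋ)=(0.131700, 0.551100) → end (x,ẋ)=(0.257703, 0.076133)
phase 2: p=0.4157, T=0.318, ωT=1.097227, cosh=1.664821, sinh=1.331026; start (x,ẋ)=(0.257703, 0.076133) → end (x,ẋ)=(0.182032, -0.598865)
phase 3: p=0.7339, T=0.450, ωT=1.552680, cosh=2.467897, sinh=2.256217; start (x,ẋ)=(0.182032, -0.598865) → end (x,ẋ)=(-1.019651, -5.774147)

x = -1.0197, ẋ = -5.7741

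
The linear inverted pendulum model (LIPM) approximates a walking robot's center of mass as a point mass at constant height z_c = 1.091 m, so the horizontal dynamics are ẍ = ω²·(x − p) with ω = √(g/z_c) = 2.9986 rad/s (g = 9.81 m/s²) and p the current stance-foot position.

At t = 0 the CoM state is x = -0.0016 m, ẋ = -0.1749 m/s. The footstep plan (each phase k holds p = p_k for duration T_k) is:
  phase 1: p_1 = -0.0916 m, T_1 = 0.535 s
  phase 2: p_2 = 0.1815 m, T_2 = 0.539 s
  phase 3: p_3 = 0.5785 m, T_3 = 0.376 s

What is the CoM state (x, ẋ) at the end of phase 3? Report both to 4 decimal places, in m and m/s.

x = -1.0047, ẋ = -4.3149

phase 1: p=-0.0916, T=0.535, ωT=1.604251, cosh=2.587586, sinh=2.386546; start (x,ẋ)=(-0.001600, -0.174900) → end (x,ẋ)=(0.002082, 0.191498)
phase 2: p=0.1815, T=0.539, ωT=1.616245, cosh=2.616398, sinh=2.417755; start (x,ẋ)=(0.002082, 0.191498) → end (x,ẋ)=(-0.133525, -0.799723)
phase 3: p=0.5785, T=0.376, ωT=1.127474, cosh=1.705848, sinh=1.381998; start (x,ẋ)=(-0.133525, -0.799723) → end (x,ẋ)=(-1.004683, -4.314878)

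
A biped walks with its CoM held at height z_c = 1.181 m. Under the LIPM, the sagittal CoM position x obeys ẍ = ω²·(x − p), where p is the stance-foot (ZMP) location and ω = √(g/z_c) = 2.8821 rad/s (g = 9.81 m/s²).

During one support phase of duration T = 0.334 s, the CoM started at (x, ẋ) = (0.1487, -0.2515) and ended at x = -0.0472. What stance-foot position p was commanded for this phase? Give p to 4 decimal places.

p = 0.3452

ωT = 2.8821·0.334 = 0.962621; cosh(ωT) = 1.500221, sinh(ωT) = 1.118331
x(T) = p + (x₀−p)·cosh(ωT) + (ẋ₀/ω)·sinh(ωT) ⇒ p·(1 − cosh) = x(T) − x₀·cosh − (ẋ₀/ω)·sinh
numerator   = -0.0472 − (0.1487)·1.500221 − (-0.2515/2.8821)·1.118331 = -0.172694
denominator = 1 − 1.500221 = -0.500221
p = -0.172694 / -0.500221 = 0.3452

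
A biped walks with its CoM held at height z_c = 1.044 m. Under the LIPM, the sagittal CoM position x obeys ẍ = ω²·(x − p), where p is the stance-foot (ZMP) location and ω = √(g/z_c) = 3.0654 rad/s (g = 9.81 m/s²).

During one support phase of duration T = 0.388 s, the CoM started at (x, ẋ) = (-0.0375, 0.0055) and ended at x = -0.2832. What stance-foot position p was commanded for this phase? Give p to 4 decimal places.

ωT = 3.0654·0.388 = 1.189375; cosh(ωT) = 1.794720, sinh(ωT) = 1.490308
x(T) = p + (x₀−p)·cosh(ωT) + (ẋ₀/ω)·sinh(ωT) ⇒ p·(1 − cosh) = x(T) − x₀·cosh − (ẋ₀/ω)·sinh
numerator   = -0.2832 − (-0.0375)·1.794720 − (0.0055/3.0654)·1.490308 = -0.218572
denominator = 1 − 1.794720 = -0.794720
p = -0.218572 / -0.794720 = 0.2750

p = 0.2750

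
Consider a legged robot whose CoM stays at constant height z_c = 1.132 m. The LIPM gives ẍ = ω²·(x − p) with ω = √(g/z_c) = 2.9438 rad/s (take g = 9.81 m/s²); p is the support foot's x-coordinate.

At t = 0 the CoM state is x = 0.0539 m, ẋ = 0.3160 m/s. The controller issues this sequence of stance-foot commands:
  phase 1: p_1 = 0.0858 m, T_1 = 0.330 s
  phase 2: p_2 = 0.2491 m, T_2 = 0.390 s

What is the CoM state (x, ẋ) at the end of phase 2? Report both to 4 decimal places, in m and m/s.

phase 1: p=0.0858, T=0.330, ωT=0.971454, cosh=1.510158, sinh=1.131625; start (x,ẋ)=(0.053900, 0.316000) → end (x,ẋ)=(0.159099, 0.370942)
phase 2: p=0.2491, T=0.390, ωT=1.148082, cosh=1.734693, sinh=1.417448; start (x,ẋ)=(0.159099, 0.370942) → end (x,ẋ)=(0.271586, 0.267927)

x = 0.2716, ẋ = 0.2679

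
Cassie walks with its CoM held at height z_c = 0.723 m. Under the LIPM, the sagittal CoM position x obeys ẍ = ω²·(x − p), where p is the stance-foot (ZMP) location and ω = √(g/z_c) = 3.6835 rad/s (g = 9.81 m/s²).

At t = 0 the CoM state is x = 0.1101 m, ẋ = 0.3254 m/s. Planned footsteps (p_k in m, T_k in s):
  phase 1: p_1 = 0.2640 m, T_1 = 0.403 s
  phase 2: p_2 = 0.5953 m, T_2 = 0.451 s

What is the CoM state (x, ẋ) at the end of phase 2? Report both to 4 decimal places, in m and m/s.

phase 1: p=0.2640, T=0.403, ωT=1.484451, cosh=2.319583, sinh=2.092957; start (x,ẋ)=(0.110100, 0.325400) → end (x,ẋ)=(0.091908, -0.431685)
phase 2: p=0.5953, T=0.451, ωT=1.661258, cosh=2.727917, sinh=2.538017; start (x,ẋ)=(0.091908, -0.431685) → end (x,ẋ)=(-1.075353, -5.883708)

x = -1.0754, ẋ = -5.8837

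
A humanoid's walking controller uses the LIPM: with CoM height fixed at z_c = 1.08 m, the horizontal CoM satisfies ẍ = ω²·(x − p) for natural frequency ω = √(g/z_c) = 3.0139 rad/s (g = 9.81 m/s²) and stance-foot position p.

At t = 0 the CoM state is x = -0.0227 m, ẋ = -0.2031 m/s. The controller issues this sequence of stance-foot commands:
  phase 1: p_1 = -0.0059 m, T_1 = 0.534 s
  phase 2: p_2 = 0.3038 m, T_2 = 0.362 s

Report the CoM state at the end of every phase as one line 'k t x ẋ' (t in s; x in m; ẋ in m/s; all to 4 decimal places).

1 0.5340 -0.2113 -0.6496
2 0.8960 -0.8342 -3.1265

phase 1: p=-0.0059, T=0.534, ωT=1.609423, cosh=2.599963, sinh=2.399960; start (x,ẋ)=(-0.022700, -0.203100) → end (x,ẋ)=(-0.211307, -0.649571)
phase 2: p=0.3038, T=0.362, ωT=1.091032, cosh=1.656607, sinh=1.320737; start (x,ẋ)=(-0.211307, -0.649571) → end (x,ẋ)=(-0.834183, -3.126505)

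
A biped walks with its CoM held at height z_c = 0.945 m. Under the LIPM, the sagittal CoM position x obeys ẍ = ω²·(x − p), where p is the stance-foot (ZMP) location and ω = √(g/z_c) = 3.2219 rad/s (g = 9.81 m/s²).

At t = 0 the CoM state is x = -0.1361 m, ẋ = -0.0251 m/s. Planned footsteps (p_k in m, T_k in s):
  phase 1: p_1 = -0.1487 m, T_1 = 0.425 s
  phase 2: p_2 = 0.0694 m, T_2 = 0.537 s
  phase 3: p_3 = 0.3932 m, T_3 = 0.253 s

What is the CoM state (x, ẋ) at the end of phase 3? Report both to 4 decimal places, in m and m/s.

phase 1: p=-0.1487, T=0.425, ωT=1.369308, cosh=2.093455, sinh=1.839172; start (x,ẋ)=(-0.136100, -0.025100) → end (x,ẋ)=(-0.136650, 0.022117)
phase 2: p=0.0694, T=0.537, ωT=1.730160, cosh=2.909407, sinh=2.732151; start (x,ẋ)=(-0.136650, 0.022117) → end (x,ẋ)=(-0.511329, -1.749456)
phase 3: p=0.3932, T=0.253, ωT=0.815141, cosh=1.351035, sinh=0.908458; start (x,ẋ)=(-0.511329, -1.749456) → end (x,ẋ)=(-1.322134, -5.011099)

x = -1.3221, ẋ = -5.0111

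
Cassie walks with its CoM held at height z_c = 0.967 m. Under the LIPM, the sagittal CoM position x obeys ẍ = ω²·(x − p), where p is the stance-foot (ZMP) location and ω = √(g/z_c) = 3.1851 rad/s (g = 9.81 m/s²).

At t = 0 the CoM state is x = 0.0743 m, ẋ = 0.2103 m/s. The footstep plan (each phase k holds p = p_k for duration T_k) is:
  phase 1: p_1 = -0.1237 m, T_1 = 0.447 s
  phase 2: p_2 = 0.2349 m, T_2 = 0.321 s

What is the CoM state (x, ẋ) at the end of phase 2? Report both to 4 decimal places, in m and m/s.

phase 1: p=-0.1237, T=0.447, ωT=1.423740, cosh=2.196716, sinh=1.955905; start (x,ẋ)=(0.074300, 0.210300) → end (x,ẋ)=(0.440391, 1.695460)
phase 2: p=0.2349, T=0.321, ωT=1.022417, cosh=1.569815, sinh=1.210091; start (x,ẋ)=(0.440391, 1.695460) → end (x,ẋ)=(1.201626, 3.453574)

x = 1.2016, ẋ = 3.4536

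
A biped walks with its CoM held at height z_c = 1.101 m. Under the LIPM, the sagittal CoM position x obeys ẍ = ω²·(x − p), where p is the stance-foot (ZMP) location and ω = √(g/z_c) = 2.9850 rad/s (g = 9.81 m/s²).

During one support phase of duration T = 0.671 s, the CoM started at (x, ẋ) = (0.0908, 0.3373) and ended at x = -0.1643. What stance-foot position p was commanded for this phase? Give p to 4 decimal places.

ωT = 2.9850·0.671 = 2.002935; cosh(ωT) = 3.772857, sinh(ωT) = 3.637918
x(T) = p + (x₀−p)·cosh(ωT) + (ẋ₀/ω)·sinh(ωT) ⇒ p·(1 − cosh) = x(T) − x₀·cosh − (ẋ₀/ω)·sinh
numerator   = -0.1643 − (0.0908)·3.772857 − (0.3373/2.9850)·3.637918 = -0.917954
denominator = 1 − 3.772857 = -2.772857
p = -0.917954 / -2.772857 = 0.3310

p = 0.3310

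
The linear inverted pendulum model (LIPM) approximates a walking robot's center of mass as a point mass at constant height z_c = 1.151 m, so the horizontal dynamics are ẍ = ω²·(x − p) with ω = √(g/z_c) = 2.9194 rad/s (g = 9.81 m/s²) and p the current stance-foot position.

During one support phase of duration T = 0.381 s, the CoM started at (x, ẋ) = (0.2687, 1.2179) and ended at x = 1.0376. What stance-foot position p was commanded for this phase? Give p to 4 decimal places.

ωT = 2.9194·0.381 = 1.112291; cosh(ωT) = 1.685062, sinh(ωT) = 1.356257
x(T) = p + (x₀−p)·cosh(ωT) + (ẋ₀/ω)·sinh(ωT) ⇒ p·(1 − cosh) = x(T) − x₀·cosh − (ẋ₀/ω)·sinh
numerator   = 1.0376 − (0.2687)·1.685062 − (1.2179/2.9194)·1.356257 = 0.019028
denominator = 1 − 1.685062 = -0.685062
p = 0.019028 / -0.685062 = -0.0278

p = -0.0278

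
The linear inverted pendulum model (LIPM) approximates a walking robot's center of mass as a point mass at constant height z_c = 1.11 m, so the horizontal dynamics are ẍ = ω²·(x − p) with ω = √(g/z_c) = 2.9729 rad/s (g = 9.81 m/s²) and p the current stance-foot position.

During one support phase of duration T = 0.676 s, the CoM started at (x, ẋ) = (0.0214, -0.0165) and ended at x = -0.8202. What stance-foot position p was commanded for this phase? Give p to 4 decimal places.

ωT = 2.9729·0.676 = 2.009680; cosh(ωT) = 3.797482, sinh(ωT) = 3.663450
x(T) = p + (x₀−p)·cosh(ωT) + (ẋ₀/ω)·sinh(ωT) ⇒ p·(1 − cosh) = x(T) − x₀·cosh − (ẋ₀/ω)·sinh
numerator   = -0.8202 − (0.0214)·3.797482 − (-0.0165/2.9729)·3.663450 = -0.881133
denominator = 1 − 3.797482 = -2.797482
p = -0.881133 / -2.797482 = 0.3150

p = 0.3150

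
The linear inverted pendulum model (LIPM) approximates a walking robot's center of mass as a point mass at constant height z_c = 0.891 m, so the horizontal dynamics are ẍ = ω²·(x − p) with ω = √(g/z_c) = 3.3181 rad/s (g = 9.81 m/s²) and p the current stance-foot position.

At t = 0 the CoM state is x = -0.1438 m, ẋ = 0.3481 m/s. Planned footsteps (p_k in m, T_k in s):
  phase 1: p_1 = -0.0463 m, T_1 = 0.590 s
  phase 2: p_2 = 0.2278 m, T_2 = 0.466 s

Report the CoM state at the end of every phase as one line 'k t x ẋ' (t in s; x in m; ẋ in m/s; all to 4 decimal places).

phase 1: p=-0.0463, T=0.590, ωT=1.957679, cosh=3.612027, sinh=3.470841; start (x,ẋ)=(-0.143800, 0.348100) → end (x,ẋ)=(-0.034349, 0.134478)
phase 2: p=0.2278, T=0.466, ωT=1.546235, cosh=2.453406, sinh=2.240357; start (x,ẋ)=(-0.034349, 0.134478) → end (x,ẋ)=(-0.324558, -1.618812)

1 0.5900 -0.0343 0.1345
2 1.0560 -0.3246 -1.6188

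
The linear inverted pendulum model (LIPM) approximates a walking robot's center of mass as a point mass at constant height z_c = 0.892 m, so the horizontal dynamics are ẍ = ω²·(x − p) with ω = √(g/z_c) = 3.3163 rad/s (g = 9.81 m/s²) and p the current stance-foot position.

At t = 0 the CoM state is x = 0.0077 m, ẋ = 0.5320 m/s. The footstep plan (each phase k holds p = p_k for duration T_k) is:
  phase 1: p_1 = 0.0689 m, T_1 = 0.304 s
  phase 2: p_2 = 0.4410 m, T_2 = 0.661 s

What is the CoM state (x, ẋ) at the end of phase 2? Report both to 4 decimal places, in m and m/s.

x = -0.0328, ẋ = -1.4035

phase 1: p=0.0689, T=0.304, ωT=1.008155, cosh=1.552716, sinh=1.187825; start (x,ẋ)=(0.007700, 0.532000) → end (x,ẋ)=(0.164424, 0.584967)
phase 2: p=0.4410, T=0.661, ωT=2.192074, cosh=4.532726, sinh=4.421041; start (x,ẋ)=(0.164424, 0.584967) → end (x,ẋ)=(-0.032808, -1.403519)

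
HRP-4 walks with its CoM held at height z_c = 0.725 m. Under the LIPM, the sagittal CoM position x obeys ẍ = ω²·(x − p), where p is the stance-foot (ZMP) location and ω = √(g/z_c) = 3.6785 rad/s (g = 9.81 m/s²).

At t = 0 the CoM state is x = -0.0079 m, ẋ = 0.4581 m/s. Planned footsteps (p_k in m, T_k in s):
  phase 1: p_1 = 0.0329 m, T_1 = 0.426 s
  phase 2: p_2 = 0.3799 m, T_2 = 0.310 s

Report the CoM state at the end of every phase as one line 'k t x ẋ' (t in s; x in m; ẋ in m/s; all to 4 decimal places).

phase 1: p=0.0329, T=0.426, ωT=1.567041, cosh=2.500554, sinh=2.291892; start (x,ẋ)=(-0.007900, 0.458100) → end (x,ẋ)=(0.216297, 0.801530)
phase 2: p=0.3799, T=0.310, ωT=1.140335, cosh=1.723764, sinh=1.404052; start (x,ẋ)=(0.216297, 0.801530) → end (x,ẋ)=(0.403824, 0.536671)

1 0.4260 0.2163 0.8015
2 0.7360 0.4038 0.5367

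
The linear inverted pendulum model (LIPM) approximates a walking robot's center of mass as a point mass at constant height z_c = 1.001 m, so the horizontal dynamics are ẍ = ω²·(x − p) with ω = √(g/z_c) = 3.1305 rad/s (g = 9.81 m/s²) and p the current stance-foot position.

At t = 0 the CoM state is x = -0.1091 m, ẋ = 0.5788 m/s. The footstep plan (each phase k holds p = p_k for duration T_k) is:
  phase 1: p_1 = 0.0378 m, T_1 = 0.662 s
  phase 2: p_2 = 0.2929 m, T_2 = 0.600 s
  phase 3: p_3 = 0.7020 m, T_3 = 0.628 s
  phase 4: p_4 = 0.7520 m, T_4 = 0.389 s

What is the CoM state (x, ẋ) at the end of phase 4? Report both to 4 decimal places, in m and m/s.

phase 1: p=0.0378, T=0.662, ωT=2.072391, cosh=4.034839, sinh=3.908955; start (x,ẋ)=(-0.109100, 0.578800) → end (x,ẋ)=(0.167811, 0.537752)
phase 2: p=0.2929, T=0.600, ωT=1.878300, cosh=3.347612, sinh=3.194762; start (x,ẋ)=(0.167811, 0.537752) → end (x,ẋ)=(0.422942, 0.549146)
phase 3: p=0.7020, T=0.628, ωT=1.965954, cosh=3.640872, sinh=3.500850; start (x,ẋ)=(0.422942, 0.549146) → end (x,ẋ)=(0.300097, -1.058943)
phase 4: p=0.7520, T=0.389, ωT=1.217765, cosh=1.837758, sinh=1.541867; start (x,ẋ)=(0.300097, -1.058943) → end (x,ẋ)=(-0.600050, -4.127334)

x = -0.6001, ẋ = -4.1273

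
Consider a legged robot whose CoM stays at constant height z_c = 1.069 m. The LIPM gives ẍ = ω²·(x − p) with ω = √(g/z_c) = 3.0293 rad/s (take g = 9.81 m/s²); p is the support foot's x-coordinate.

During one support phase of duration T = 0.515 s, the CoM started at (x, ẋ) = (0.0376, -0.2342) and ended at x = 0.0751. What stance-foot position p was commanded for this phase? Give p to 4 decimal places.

p = -0.1061

ωT = 3.0293·0.515 = 1.560090; cosh(ωT) = 2.484682, sinh(ωT) = 2.274565
x(T) = p + (x₀−p)·cosh(ωT) + (ẋ₀/ω)·sinh(ωT) ⇒ p·(1 − cosh) = x(T) − x₀·cosh − (ẋ₀/ω)·sinh
numerator   = 0.0751 − (0.0376)·2.484682 − (-0.2342/3.0293)·2.274565 = 0.157526
denominator = 1 − 2.484682 = -1.484682
p = 0.157526 / -1.484682 = -0.1061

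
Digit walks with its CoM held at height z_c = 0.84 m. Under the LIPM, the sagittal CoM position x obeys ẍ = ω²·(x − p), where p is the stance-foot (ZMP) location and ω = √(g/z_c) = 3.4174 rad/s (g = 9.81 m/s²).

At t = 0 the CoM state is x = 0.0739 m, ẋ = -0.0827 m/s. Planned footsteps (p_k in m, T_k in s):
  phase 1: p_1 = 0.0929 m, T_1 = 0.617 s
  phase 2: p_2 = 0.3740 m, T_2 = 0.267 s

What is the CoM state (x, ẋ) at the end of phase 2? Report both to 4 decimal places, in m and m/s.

x = -0.4754, ẋ = -2.5178

phase 1: p=0.0929, T=0.617, ωT=2.108536, cosh=4.178794, sinh=4.057379; start (x,ẋ)=(0.073900, -0.082700) → end (x,ẋ)=(-0.084684, -0.609034)
phase 2: p=0.3740, T=0.267, ωT=0.912446, cosh=1.445974, sinh=1.044433; start (x,ẋ)=(-0.084684, -0.609034) → end (x,ẋ)=(-0.475380, -2.517804)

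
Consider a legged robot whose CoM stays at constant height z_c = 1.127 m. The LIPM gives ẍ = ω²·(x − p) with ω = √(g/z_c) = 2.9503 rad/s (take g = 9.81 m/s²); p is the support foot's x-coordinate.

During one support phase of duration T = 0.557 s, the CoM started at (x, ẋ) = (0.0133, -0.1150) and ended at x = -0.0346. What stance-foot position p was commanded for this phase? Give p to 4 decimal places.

p = -0.0159

ωT = 2.9503·0.557 = 1.643317; cosh(ωT) = 2.682818, sinh(ωT) = 2.489480
x(T) = p + (x₀−p)·cosh(ωT) + (ẋ₀/ω)·sinh(ωT) ⇒ p·(1 − cosh) = x(T) − x₀·cosh − (ẋ₀/ω)·sinh
numerator   = -0.0346 − (0.0133)·2.682818 − (-0.1150/2.9503)·2.489480 = 0.026756
denominator = 1 − 2.682818 = -1.682818
p = 0.026756 / -1.682818 = -0.0159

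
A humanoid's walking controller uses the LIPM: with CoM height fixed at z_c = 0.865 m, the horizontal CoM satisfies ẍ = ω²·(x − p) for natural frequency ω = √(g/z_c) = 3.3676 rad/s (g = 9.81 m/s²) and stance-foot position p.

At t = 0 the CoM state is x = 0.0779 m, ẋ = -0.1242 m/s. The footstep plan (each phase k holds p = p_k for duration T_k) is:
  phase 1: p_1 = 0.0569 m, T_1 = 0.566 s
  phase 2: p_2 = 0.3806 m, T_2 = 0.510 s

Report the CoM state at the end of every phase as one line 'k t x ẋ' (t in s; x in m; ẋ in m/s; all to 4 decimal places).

phase 1: p=0.0569, T=0.566, ωT=1.906062, cosh=3.437605, sinh=3.288940; start (x,ẋ)=(0.077900, -0.124200) → end (x,ẋ)=(0.007791, -0.194358)
phase 2: p=0.3806, T=0.510, ωT=1.717476, cosh=2.874985, sinh=2.695466; start (x,ẋ)=(0.007791, -0.194358) → end (x,ẋ)=(-0.846787, -3.942860)

1 0.5660 0.0078 -0.1944
2 1.0760 -0.8468 -3.9429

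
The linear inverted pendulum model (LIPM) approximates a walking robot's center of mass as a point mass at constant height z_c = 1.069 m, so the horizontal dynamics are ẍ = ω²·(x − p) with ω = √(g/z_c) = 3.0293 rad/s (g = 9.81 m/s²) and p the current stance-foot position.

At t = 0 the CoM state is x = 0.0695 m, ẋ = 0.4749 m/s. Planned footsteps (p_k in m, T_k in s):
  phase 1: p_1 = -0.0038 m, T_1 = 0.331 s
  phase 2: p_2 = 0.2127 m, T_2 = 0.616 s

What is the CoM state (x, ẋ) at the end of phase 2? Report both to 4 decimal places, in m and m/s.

phase 1: p=-0.0038, T=0.331, ωT=1.002698, cosh=1.546257, sinh=1.179369; start (x,ẋ)=(0.069500, 0.474900) → end (x,ẋ)=(0.294429, 0.996194)
phase 2: p=0.2127, T=0.616, ωT=1.866049, cosh=3.308722, sinh=3.153988; start (x,ẋ)=(0.294429, 0.996194) → end (x,ẋ)=(1.520317, 4.076999)

x = 1.5203, ẋ = 4.0770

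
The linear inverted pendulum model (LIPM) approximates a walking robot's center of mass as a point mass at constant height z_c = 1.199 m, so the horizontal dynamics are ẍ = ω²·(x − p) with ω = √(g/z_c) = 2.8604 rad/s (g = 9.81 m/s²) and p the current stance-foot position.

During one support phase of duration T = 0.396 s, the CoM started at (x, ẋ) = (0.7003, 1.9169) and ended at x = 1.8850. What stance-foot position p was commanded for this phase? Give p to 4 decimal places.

ωT = 2.8604·0.396 = 1.132718; cosh(ωT) = 1.713120, sinh(ωT) = 1.390963
x(T) = p + (x₀−p)·cosh(ωT) + (ẋ₀/ω)·sinh(ωT) ⇒ p·(1 − cosh) = x(T) − x₀·cosh − (ẋ₀/ω)·sinh
numerator   = 1.8850 − (0.7003)·1.713120 − (1.9169/2.8604)·1.390963 = -0.246853
denominator = 1 − 1.713120 = -0.713120
p = -0.246853 / -0.713120 = 0.3462

p = 0.3462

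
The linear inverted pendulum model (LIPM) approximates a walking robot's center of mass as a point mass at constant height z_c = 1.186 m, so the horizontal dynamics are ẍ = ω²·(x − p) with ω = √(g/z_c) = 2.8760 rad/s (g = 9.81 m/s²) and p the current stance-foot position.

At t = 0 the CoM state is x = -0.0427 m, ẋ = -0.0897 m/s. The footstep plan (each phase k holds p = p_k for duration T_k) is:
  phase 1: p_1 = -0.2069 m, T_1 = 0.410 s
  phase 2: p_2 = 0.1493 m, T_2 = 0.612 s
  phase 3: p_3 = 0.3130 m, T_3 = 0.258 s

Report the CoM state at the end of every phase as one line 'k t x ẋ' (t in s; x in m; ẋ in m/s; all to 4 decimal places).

1 0.4100 0.0394 0.5355
2 1.0220 0.3456 0.7111
3 1.2800 0.5558 0.9921

phase 1: p=-0.2069, T=0.410, ωT=1.179160, cosh=1.779589, sinh=1.472052; start (x,ẋ)=(-0.042700, -0.089700) → end (x,ẋ)=(0.039397, 0.535532)
phase 2: p=0.1493, T=0.612, ωT=1.760112, cosh=2.992557, sinh=2.820531; start (x,ẋ)=(0.039397, 0.535532) → end (x,ẋ)=(0.345611, 0.711089)
phase 3: p=0.3130, T=0.258, ωT=0.742008, cosh=1.288153, sinh=0.811996; start (x,ẋ)=(0.345611, 0.711089) → end (x,ẋ)=(0.555773, 0.992146)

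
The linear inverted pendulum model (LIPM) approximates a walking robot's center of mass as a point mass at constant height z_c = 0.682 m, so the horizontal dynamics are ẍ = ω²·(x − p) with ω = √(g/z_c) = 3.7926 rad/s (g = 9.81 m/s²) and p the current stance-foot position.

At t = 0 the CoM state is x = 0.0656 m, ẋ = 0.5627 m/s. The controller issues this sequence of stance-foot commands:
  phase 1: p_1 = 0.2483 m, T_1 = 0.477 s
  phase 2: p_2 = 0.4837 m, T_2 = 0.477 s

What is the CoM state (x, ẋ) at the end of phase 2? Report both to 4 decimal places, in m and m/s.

phase 1: p=0.2483, T=0.477, ωT=1.809070, cosh=3.134287, sinh=2.970481; start (x,ẋ)=(0.065600, 0.562700) → end (x,ẋ)=(0.116390, -0.294607)
phase 2: p=0.4837, T=0.477, ωT=1.809070, cosh=3.134287, sinh=2.970481; start (x,ẋ)=(0.116390, -0.294607) → end (x,ẋ)=(-0.898301, -5.061444)

x = -0.8983, ẋ = -5.0614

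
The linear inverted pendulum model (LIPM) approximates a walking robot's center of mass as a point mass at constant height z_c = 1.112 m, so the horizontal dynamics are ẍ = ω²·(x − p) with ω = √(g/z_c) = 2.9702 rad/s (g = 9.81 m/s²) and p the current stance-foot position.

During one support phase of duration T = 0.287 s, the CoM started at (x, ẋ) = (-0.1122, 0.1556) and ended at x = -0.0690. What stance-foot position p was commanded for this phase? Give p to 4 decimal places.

ωT = 2.9702·0.287 = 0.852447; cosh(ωT) = 1.385875, sinh(ωT) = 0.959505
x(T) = p + (x₀−p)·cosh(ωT) + (ẋ₀/ω)·sinh(ωT) ⇒ p·(1 − cosh) = x(T) − x₀·cosh − (ẋ₀/ω)·sinh
numerator   = -0.0690 − (-0.1122)·1.385875 − (0.1556/2.9702)·0.959505 = 0.036230
denominator = 1 − 1.385875 = -0.385875
p = 0.036230 / -0.385875 = -0.0939

p = -0.0939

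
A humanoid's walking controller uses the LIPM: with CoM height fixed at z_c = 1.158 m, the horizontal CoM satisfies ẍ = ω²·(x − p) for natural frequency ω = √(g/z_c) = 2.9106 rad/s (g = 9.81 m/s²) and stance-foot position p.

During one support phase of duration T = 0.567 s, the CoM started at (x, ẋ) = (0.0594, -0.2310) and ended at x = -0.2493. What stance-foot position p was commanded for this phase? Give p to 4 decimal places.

ωT = 2.9106·0.567 = 1.650310; cosh(ωT) = 2.700293, sinh(ωT) = 2.508302
x(T) = p + (x₀−p)·cosh(ωT) + (ẋ₀/ω)·sinh(ωT) ⇒ p·(1 − cosh) = x(T) − x₀·cosh − (ẋ₀/ω)·sinh
numerator   = -0.2493 − (0.0594)·2.700293 − (-0.2310/2.9106)·2.508302 = -0.210626
denominator = 1 − 2.700293 = -1.700293
p = -0.210626 / -1.700293 = 0.1239

p = 0.1239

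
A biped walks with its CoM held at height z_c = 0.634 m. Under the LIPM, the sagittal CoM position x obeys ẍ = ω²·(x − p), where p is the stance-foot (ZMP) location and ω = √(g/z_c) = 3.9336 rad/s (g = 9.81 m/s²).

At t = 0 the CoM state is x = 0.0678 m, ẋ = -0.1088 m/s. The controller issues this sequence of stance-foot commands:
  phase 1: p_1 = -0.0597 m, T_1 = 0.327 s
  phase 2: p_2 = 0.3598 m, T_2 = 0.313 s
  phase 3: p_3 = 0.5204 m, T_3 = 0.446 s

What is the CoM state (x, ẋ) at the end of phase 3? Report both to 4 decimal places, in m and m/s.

x = -0.5427, ẋ = -3.9977

phase 1: p=-0.0597, T=0.327, ωT=1.286287, cosh=1.947809, sinh=1.671515; start (x,ẋ)=(0.067800, -0.108800) → end (x,ẋ)=(0.142413, 0.626400)
phase 2: p=0.3598, T=0.313, ωT=1.231217, cosh=1.858666, sinh=1.566729; start (x,ẋ)=(0.142413, 0.626400) → end (x,ẋ)=(0.205241, -0.175463)
phase 3: p=0.5204, T=0.446, ωT=1.754386, cosh=2.976454, sinh=2.803441; start (x,ẋ)=(0.205241, -0.175463) → end (x,ẋ)=(-0.542706, -3.997706)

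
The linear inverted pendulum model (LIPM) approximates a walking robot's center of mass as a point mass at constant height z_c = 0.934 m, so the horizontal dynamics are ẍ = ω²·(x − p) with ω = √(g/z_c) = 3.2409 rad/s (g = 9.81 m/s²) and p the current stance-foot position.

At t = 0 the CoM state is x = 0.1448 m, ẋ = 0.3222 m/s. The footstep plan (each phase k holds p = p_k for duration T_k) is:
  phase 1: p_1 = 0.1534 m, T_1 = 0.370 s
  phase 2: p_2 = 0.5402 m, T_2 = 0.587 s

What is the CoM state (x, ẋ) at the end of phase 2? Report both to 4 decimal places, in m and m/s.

x = 0.2223, ẋ = -0.8276

phase 1: p=0.1534, T=0.370, ωT=1.199133, cosh=1.809348, sinh=1.507892; start (x,ẋ)=(0.144800, 0.322200) → end (x,ẋ)=(0.287749, 0.540944)
phase 2: p=0.5402, T=0.587, ωT=1.902408, cosh=3.425612, sinh=3.276403; start (x,ẋ)=(0.287749, 0.540944) → end (x,ẋ)=(0.222272, -0.827580)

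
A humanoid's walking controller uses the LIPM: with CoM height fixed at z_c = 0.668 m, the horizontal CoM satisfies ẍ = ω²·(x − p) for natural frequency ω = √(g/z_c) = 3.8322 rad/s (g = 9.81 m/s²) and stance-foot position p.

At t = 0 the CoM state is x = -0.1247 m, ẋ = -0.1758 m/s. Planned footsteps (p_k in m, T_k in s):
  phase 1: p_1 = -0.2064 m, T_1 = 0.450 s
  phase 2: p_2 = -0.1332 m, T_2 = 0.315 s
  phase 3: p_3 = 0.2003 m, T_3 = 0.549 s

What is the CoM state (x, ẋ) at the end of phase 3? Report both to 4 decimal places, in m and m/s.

phase 1: p=-0.2064, T=0.450, ωT=1.724490, cosh=2.893962, sinh=2.715698; start (x,ẋ)=(-0.124700, -0.175800) → end (x,ẋ)=(-0.094544, 0.341501)
phase 2: p=-0.1332, T=0.315, ωT=1.207143, cosh=1.821484, sinh=1.522433; start (x,ẋ)=(-0.094544, 0.341501) → end (x,ẋ)=(0.072880, 0.847566)
phase 3: p=0.2003, T=0.549, ωT=2.103878, cosh=4.159940, sinh=4.037958; start (x,ẋ)=(0.072880, 0.847566) → end (x,ẋ)=(0.563315, 1.554097)

x = 0.5633, ẋ = 1.5541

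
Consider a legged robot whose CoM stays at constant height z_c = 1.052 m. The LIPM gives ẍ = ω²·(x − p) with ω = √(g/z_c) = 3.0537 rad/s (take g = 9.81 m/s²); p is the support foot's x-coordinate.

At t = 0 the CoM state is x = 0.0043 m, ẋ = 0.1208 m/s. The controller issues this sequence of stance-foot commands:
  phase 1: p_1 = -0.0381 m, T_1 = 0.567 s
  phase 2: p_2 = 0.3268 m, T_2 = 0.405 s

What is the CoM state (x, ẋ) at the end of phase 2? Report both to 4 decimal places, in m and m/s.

x = 0.4428, ẋ = 0.6773

phase 1: p=-0.0381, T=0.567, ωT=1.731448, cosh=2.912927, sinh=2.735900; start (x,ẋ)=(0.004300, 0.120800) → end (x,ẋ)=(0.193636, 0.706117)
phase 2: p=0.3268, T=0.405, ωT=1.236749, cosh=1.867361, sinh=1.577035; start (x,ẋ)=(0.193636, 0.706117) → end (x,ẋ)=(0.442798, 0.677288)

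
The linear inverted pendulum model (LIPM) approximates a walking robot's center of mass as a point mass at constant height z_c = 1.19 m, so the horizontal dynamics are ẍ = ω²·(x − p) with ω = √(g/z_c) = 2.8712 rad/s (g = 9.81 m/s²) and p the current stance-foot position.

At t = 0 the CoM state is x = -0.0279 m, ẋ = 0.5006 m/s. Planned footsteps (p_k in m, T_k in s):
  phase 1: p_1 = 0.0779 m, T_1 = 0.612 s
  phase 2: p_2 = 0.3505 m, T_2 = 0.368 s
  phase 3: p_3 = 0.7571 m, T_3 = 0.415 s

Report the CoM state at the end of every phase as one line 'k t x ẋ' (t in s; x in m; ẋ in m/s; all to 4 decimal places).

1 0.6120 0.2524 0.6398
2 0.9800 0.4741 0.6753
3 1.3950 0.5997 0.0000

phase 1: p=0.0779, T=0.612, ωT=1.757174, cosh=2.984284, sinh=2.811753; start (x,ẋ)=(-0.027900, 0.500600) → end (x,ẋ)=(0.252398, 0.639798)
phase 2: p=0.3505, T=0.368, ωT=1.056602, cosh=1.612107, sinh=1.264472; start (x,ẋ)=(0.252398, 0.639798) → end (x,ẋ)=(0.474115, 0.675259)
phase 3: p=0.7571, T=0.415, ωT=1.191548, cosh=1.797962, sinh=1.494211; start (x,ẋ)=(0.474115, 0.675259) → end (x,ẋ)=(0.599718, 0.000034)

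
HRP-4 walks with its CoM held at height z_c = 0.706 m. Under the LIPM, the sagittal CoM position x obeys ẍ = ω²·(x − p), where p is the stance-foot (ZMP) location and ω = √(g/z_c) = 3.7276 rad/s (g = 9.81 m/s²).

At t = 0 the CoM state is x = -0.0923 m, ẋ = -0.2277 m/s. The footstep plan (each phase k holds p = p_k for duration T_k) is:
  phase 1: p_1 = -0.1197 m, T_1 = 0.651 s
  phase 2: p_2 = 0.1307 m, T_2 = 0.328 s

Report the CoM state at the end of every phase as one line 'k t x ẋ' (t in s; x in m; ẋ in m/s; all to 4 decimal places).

1 0.6510 -0.3065 -0.7253
2 0.9790 -0.9778 -3.8657

phase 1: p=-0.1197, T=0.651, ωT=2.426668, cosh=5.704712, sinh=5.616381; start (x,ẋ)=(-0.092300, -0.227700) → end (x,ẋ)=(-0.306467, -0.725327)
phase 2: p=0.1307, T=0.328, ωT=1.222653, cosh=1.845317, sinh=1.550869; start (x,ẋ)=(-0.306467, -0.725327) → end (x,ẋ)=(-0.977784, -3.865727)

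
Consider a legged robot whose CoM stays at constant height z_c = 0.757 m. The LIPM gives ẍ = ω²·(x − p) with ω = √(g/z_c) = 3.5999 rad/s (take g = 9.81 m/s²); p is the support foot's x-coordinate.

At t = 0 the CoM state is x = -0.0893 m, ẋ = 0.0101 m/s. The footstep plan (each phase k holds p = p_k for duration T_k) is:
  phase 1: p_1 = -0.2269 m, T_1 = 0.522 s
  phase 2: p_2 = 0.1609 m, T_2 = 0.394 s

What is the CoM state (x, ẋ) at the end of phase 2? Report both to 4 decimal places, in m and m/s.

phase 1: p=-0.2269, T=0.522, ωT=1.879148, cosh=3.350321, sinh=3.197601; start (x,ẋ)=(-0.089300, 0.010100) → end (x,ẋ)=(0.243076, 1.617758)
phase 2: p=0.1609, T=0.394, ωT=1.418361, cosh=2.186227, sinh=1.944116; start (x,ẋ)=(0.243076, 1.617758) → end (x,ẋ)=(1.214220, 4.111902)

x = 1.2142, ẋ = 4.1119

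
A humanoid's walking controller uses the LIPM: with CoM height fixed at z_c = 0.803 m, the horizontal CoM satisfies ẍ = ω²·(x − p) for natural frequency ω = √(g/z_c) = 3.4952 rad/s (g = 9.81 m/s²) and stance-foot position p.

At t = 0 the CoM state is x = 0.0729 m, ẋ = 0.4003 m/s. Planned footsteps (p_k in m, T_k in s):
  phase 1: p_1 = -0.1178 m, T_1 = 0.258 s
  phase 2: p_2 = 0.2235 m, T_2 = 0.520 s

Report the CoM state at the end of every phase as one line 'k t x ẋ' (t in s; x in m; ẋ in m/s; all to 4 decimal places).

1 0.2580 0.2737 1.2603
2 0.7780 1.4627 4.5075

phase 1: p=-0.1178, T=0.258, ωT=0.901762, cosh=1.434897, sinh=1.029043; start (x,ẋ)=(0.072900, 0.400300) → end (x,ẋ)=(0.273690, 1.260282)
phase 2: p=0.2235, T=0.520, ωT=1.817504, cosh=3.159452, sinh=2.997021; start (x,ẋ)=(0.273690, 1.260282) → end (x,ẋ)=(1.462723, 4.507545)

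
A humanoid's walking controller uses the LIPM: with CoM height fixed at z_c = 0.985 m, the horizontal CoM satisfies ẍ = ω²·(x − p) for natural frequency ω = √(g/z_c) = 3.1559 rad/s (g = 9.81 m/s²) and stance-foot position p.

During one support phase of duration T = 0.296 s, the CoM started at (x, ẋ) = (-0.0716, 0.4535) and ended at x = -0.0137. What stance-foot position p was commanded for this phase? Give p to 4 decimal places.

ωT = 3.1559·0.296 = 0.934146; cosh(ωT) = 1.468981, sinh(ωT) = 1.076059
x(T) = p + (x₀−p)·cosh(ωT) + (ẋ₀/ω)·sinh(ωT) ⇒ p·(1 − cosh) = x(T) − x₀·cosh − (ẋ₀/ω)·sinh
numerator   = -0.0137 − (-0.0716)·1.468981 − (0.4535/3.1559)·1.076059 = -0.063150
denominator = 1 − 1.468981 = -0.468981
p = -0.063150 / -0.468981 = 0.1347

p = 0.1347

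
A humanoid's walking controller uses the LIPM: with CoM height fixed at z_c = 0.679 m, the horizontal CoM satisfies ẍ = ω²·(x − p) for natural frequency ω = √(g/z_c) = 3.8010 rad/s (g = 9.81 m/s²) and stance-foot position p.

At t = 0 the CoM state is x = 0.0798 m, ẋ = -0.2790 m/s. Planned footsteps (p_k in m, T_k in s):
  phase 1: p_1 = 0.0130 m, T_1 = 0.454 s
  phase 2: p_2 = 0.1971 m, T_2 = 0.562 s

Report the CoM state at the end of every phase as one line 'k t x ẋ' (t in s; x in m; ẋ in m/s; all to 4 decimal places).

1 0.4540 0.0069 -0.1179
2 1.0160 -0.7486 -3.5233

phase 1: p=0.0130, T=0.454, ωT=1.725654, cosh=2.897125, sinh=2.719068; start (x,ẋ)=(0.079800, -0.279000) → end (x,ẋ)=(0.006944, -0.117908)
phase 2: p=0.1971, T=0.562, ωT=2.136162, cosh=4.292493, sinh=4.174386; start (x,ẋ)=(0.006944, -0.117908) → end (x,ẋ)=(-0.748635, -3.523300)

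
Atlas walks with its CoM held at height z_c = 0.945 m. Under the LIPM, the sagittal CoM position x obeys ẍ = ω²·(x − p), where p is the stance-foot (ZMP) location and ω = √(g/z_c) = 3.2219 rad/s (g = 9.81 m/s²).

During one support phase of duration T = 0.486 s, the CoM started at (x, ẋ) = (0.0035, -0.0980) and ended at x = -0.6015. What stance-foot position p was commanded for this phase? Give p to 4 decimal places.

p = 0.3609

ωT = 3.2219·0.486 = 1.565843; cosh(ωT) = 2.497811, sinh(ωT) = 2.288899
x(T) = p + (x₀−p)·cosh(ωT) + (ẋ₀/ω)·sinh(ωT) ⇒ p·(1 − cosh) = x(T) − x₀·cosh − (ẋ₀/ω)·sinh
numerator   = -0.6015 − (0.0035)·2.497811 − (-0.0980/3.2219)·2.288899 = -0.540621
denominator = 1 − 2.497811 = -1.497811
p = -0.540621 / -1.497811 = 0.3609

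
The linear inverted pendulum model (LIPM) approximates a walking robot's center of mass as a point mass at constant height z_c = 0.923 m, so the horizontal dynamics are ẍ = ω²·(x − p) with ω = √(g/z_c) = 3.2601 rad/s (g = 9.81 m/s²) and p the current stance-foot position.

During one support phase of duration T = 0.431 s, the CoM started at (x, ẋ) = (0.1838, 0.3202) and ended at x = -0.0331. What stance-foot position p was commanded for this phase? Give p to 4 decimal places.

ωT = 3.2601·0.431 = 1.405103; cosh(ωT) = 2.160644, sinh(ωT) = 1.915303
x(T) = p + (x₀−p)·cosh(ωT) + (ẋ₀/ω)·sinh(ωT) ⇒ p·(1 − cosh) = x(T) − x₀·cosh − (ẋ₀/ω)·sinh
numerator   = -0.0331 − (0.1838)·2.160644 − (0.3202/3.2601)·1.915303 = -0.618343
denominator = 1 − 2.160644 = -1.160644
p = -0.618343 / -1.160644 = 0.5328

p = 0.5328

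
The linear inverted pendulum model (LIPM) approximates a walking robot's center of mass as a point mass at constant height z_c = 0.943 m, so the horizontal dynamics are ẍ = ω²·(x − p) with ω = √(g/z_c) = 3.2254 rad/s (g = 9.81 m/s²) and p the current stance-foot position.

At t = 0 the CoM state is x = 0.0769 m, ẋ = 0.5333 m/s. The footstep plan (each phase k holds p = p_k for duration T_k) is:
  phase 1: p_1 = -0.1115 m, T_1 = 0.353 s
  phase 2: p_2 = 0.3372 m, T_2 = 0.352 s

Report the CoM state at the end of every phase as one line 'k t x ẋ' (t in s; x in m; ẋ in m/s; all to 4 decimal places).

1 0.3530 0.4444 1.7693
2 0.7050 1.2868 3.5202

phase 1: p=-0.1115, T=0.353, ωT=1.138566, cosh=1.721283, sinh=1.401005; start (x,ẋ)=(0.076900, 0.533300) → end (x,ẋ)=(0.444437, 1.769303)
phase 2: p=0.3372, T=0.352, ωT=1.135341, cosh=1.716773, sinh=1.395461; start (x,ẋ)=(0.444437, 1.769303) → end (x,ẋ)=(1.286786, 3.520158)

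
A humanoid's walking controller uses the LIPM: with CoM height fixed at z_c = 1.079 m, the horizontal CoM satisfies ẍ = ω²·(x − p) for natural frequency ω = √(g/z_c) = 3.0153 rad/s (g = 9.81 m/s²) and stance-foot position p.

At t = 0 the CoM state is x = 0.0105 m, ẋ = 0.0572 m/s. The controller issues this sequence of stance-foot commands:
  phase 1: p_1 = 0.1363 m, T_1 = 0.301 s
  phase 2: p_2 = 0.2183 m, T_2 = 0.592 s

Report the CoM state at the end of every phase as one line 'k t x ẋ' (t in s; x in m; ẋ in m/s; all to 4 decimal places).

1 0.3010 -0.0253 -0.3111
2 0.8930 -0.8268 -3.0803

phase 1: p=0.1363, T=0.301, ωT=0.907605, cosh=1.440935, sinh=1.037446; start (x,ẋ)=(0.010500, 0.057200) → end (x,ẋ)=(-0.025289, -0.311107)
phase 2: p=0.2183, T=0.592, ωT=1.785058, cosh=3.063855, sinh=2.896068; start (x,ẋ)=(-0.025289, -0.311107) → end (x,ẋ)=(-0.826828, -3.080335)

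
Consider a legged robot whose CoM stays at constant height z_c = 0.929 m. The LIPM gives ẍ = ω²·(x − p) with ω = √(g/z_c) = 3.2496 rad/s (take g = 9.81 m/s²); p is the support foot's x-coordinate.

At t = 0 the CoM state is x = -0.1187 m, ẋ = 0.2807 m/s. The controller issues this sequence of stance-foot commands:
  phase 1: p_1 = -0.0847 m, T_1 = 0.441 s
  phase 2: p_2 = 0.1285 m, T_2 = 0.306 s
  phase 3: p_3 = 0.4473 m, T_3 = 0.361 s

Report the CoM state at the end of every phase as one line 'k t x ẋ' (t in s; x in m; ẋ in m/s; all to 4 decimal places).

1 0.4410 0.0107 0.4034
2 0.7470 0.0923 0.1733
3 1.1080 -0.1033 -1.3787

phase 1: p=-0.0847, T=0.441, ωT=1.433074, cosh=2.215069, sinh=1.976494; start (x,ẋ)=(-0.118700, 0.280700) → end (x,ẋ)=(0.010717, 0.403394)
phase 2: p=0.1285, T=0.306, ωT=0.994378, cosh=1.536498, sinh=1.166544; start (x,ẋ)=(0.010717, 0.403394) → end (x,ẋ)=(0.092337, 0.173322)
phase 3: p=0.4473, T=0.361, ωT=1.173106, cosh=1.770709, sinh=1.461305; start (x,ẋ)=(0.092337, 0.173322) → end (x,ẋ)=(-0.103295, -1.378693)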